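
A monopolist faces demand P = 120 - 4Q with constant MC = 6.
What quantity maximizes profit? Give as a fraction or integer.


TR = P*Q = (120 - 4Q)Q = 120Q - 4Q^2
MR = dTR/dQ = 120 - 8Q
Set MR = MC:
120 - 8Q = 6
114 = 8Q
Q* = 114/8 = 57/4

57/4


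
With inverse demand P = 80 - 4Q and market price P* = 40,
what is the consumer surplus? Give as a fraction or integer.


Maximum willingness to pay (at Q=0): P_max = 80
Quantity demanded at P* = 40:
Q* = (80 - 40)/4 = 10
CS = (1/2) * Q* * (P_max - P*)
CS = (1/2) * 10 * (80 - 40)
CS = (1/2) * 10 * 40 = 200

200


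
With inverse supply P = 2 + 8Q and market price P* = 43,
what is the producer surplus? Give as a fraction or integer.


Minimum supply price (at Q=0): P_min = 2
Quantity supplied at P* = 43:
Q* = (43 - 2)/8 = 41/8
PS = (1/2) * Q* * (P* - P_min)
PS = (1/2) * 41/8 * (43 - 2)
PS = (1/2) * 41/8 * 41 = 1681/16

1681/16


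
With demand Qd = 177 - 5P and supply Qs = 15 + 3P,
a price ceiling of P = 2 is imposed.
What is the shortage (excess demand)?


At P = 2:
Qd = 177 - 5*2 = 167
Qs = 15 + 3*2 = 21
Shortage = Qd - Qs = 167 - 21 = 146

146


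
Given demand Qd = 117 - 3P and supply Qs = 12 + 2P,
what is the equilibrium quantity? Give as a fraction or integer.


First find equilibrium price:
117 - 3P = 12 + 2P
P* = 105/5 = 21
Then substitute into demand:
Q* = 117 - 3 * 21 = 54

54


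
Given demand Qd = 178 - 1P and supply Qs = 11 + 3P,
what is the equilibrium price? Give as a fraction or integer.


At equilibrium, Qd = Qs.
178 - 1P = 11 + 3P
178 - 11 = 1P + 3P
167 = 4P
P* = 167/4 = 167/4

167/4


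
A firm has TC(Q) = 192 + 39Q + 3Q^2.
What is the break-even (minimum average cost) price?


AC(Q) = 192/Q + 39 + 3Q
To minimize: dAC/dQ = -192/Q^2 + 3 = 0
Q^2 = 192/3 = 64
Q* = 8
Min AC = 192/8 + 39 + 3*8
Min AC = 24 + 39 + 24 = 87

87


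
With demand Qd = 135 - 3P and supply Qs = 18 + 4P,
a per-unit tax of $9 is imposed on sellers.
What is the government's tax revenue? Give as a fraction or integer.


With tax on sellers, new supply: Qs' = 18 + 4(P - 9)
= 4P - 18
New equilibrium quantity:
Q_new = 486/7
Tax revenue = tax * Q_new = 9 * 486/7 = 4374/7

4374/7


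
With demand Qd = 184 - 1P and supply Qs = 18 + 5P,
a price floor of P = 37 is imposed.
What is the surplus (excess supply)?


At P = 37:
Qd = 184 - 1*37 = 147
Qs = 18 + 5*37 = 203
Surplus = Qs - Qd = 203 - 147 = 56

56


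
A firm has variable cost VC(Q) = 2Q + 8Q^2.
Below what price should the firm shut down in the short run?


AVC(Q) = VC(Q)/Q = 2 + 8Q
AVC is increasing in Q, so minimum AVC is at Q -> 0+.
Min AVC = 2
The firm should shut down if P < 2.

2


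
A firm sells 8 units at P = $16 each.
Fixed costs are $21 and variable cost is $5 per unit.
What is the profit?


Total Revenue = P * Q = 16 * 8 = $128
Total Cost = FC + VC*Q = 21 + 5*8 = $61
Profit = TR - TC = 128 - 61 = $67

$67


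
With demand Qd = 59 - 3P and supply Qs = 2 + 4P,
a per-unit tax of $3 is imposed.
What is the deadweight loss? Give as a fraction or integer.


Pre-tax equilibrium quantity: Q* = 242/7
Post-tax equilibrium quantity: Q_tax = 206/7
Reduction in quantity: Q* - Q_tax = 36/7
DWL = (1/2) * tax * (Q* - Q_tax)
DWL = (1/2) * 3 * 36/7 = 54/7

54/7


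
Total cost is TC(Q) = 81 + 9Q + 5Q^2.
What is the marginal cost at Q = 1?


MC = dTC/dQ = 9 + 2*5*Q
At Q = 1:
MC = 9 + 10*1
MC = 9 + 10 = 19

19


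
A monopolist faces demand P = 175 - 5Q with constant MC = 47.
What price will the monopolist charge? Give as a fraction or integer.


MR = 175 - 10Q
Set MR = MC: 175 - 10Q = 47
Q* = 64/5
Substitute into demand:
P* = 175 - 5*64/5 = 111

111


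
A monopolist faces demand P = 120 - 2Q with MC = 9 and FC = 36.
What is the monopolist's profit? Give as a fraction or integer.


MR = MC: 120 - 4Q = 9
Q* = 111/4
P* = 120 - 2*111/4 = 129/2
Profit = (P* - MC)*Q* - FC
= (129/2 - 9)*111/4 - 36
= 111/2*111/4 - 36
= 12321/8 - 36 = 12033/8

12033/8


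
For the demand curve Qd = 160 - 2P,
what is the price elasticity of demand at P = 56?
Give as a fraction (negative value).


dQ/dP = -2
At P = 56: Q = 160 - 2*56 = 48
E = (dQ/dP)(P/Q) = (-2)(56/48) = -7/3

-7/3


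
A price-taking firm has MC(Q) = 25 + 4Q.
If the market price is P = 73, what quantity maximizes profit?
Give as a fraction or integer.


In perfect competition, profit is maximized where P = MC.
73 = 25 + 4Q
48 = 4Q
Q* = 48/4 = 12

12


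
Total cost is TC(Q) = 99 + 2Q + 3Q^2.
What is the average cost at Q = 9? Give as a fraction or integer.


TC(9) = 99 + 2*9 + 3*9^2
TC(9) = 99 + 18 + 243 = 360
AC = TC/Q = 360/9 = 40

40


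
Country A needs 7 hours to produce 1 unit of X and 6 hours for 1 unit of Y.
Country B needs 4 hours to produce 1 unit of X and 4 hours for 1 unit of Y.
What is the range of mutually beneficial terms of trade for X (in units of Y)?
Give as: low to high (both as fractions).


Opportunity cost of X for Country A = hours_X / hours_Y = 7/6 = 7/6 units of Y
Opportunity cost of X for Country B = hours_X / hours_Y = 4/4 = 1 units of Y
Terms of trade must be between the two opportunity costs.
Range: 1 to 7/6

1 to 7/6


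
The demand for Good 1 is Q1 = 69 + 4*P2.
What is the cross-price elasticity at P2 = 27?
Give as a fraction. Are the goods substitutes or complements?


dQ1/dP2 = 4
At P2 = 27: Q1 = 69 + 4*27 = 177
Exy = (dQ1/dP2)(P2/Q1) = 4 * 27 / 177 = 36/59
Since Exy > 0, the goods are substitutes.

36/59 (substitutes)


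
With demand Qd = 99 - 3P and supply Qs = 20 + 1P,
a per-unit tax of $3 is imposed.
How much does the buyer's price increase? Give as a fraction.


With a per-unit tax, the buyer's price increase depends on relative slopes.
Supply slope: d = 1, Demand slope: b = 3
Buyer's price increase = d * tax / (b + d)
= 1 * 3 / (3 + 1)
= 3 / 4 = 3/4

3/4


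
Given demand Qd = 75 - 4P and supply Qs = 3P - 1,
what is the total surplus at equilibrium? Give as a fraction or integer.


Find equilibrium: 75 - 4P = 3P - 1
75 + 1 = 7P
P* = 76/7 = 76/7
Q* = 3*76/7 - 1 = 221/7
Inverse demand: P = 75/4 - Q/4, so P_max = 75/4
Inverse supply: P = 1/3 + Q/3, so P_min = 1/3
CS = (1/2) * 221/7 * (75/4 - 76/7) = 48841/392
PS = (1/2) * 221/7 * (76/7 - 1/3) = 48841/294
TS = CS + PS = 48841/392 + 48841/294 = 48841/168

48841/168


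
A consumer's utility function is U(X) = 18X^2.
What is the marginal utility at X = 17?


MU = dU/dX = 18*2*X^(2-1)
MU = 36*X^1
At X = 17:
MU = 36 * 17^1
MU = 36 * 17 = 612

612


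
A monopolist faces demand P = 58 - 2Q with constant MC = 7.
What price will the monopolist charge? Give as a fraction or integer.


MR = 58 - 4Q
Set MR = MC: 58 - 4Q = 7
Q* = 51/4
Substitute into demand:
P* = 58 - 2*51/4 = 65/2

65/2


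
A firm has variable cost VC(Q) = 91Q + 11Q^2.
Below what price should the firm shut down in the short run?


AVC(Q) = VC(Q)/Q = 91 + 11Q
AVC is increasing in Q, so minimum AVC is at Q -> 0+.
Min AVC = 91
The firm should shut down if P < 91.

91


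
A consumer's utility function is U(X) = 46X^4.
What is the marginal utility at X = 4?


MU = dU/dX = 46*4*X^(4-1)
MU = 184*X^3
At X = 4:
MU = 184 * 4^3
MU = 184 * 64 = 11776

11776


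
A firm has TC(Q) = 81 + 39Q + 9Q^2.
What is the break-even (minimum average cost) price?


AC(Q) = 81/Q + 39 + 9Q
To minimize: dAC/dQ = -81/Q^2 + 9 = 0
Q^2 = 81/9 = 9
Q* = 3
Min AC = 81/3 + 39 + 9*3
Min AC = 27 + 39 + 27 = 93

93


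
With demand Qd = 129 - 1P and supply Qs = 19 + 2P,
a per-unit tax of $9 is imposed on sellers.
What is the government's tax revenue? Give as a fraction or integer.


With tax on sellers, new supply: Qs' = 19 + 2(P - 9)
= 1 + 2P
New equilibrium quantity:
Q_new = 259/3
Tax revenue = tax * Q_new = 9 * 259/3 = 777

777


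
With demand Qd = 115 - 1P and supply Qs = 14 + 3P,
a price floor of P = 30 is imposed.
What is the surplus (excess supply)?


At P = 30:
Qd = 115 - 1*30 = 85
Qs = 14 + 3*30 = 104
Surplus = Qs - Qd = 104 - 85 = 19

19


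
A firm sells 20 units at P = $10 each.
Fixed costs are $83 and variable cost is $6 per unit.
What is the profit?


Total Revenue = P * Q = 10 * 20 = $200
Total Cost = FC + VC*Q = 83 + 6*20 = $203
Profit = TR - TC = 200 - 203 = $-3

$-3


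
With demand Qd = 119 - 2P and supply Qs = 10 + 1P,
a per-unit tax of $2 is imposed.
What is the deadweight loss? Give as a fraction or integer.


Pre-tax equilibrium quantity: Q* = 139/3
Post-tax equilibrium quantity: Q_tax = 45
Reduction in quantity: Q* - Q_tax = 4/3
DWL = (1/2) * tax * (Q* - Q_tax)
DWL = (1/2) * 2 * 4/3 = 4/3

4/3


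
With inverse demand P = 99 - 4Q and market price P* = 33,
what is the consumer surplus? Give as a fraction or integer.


Maximum willingness to pay (at Q=0): P_max = 99
Quantity demanded at P* = 33:
Q* = (99 - 33)/4 = 33/2
CS = (1/2) * Q* * (P_max - P*)
CS = (1/2) * 33/2 * (99 - 33)
CS = (1/2) * 33/2 * 66 = 1089/2

1089/2


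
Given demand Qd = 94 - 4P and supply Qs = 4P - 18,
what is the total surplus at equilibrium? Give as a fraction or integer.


Find equilibrium: 94 - 4P = 4P - 18
94 + 18 = 8P
P* = 112/8 = 14
Q* = 4*14 - 18 = 38
Inverse demand: P = 47/2 - Q/4, so P_max = 47/2
Inverse supply: P = 9/2 + Q/4, so P_min = 9/2
CS = (1/2) * 38 * (47/2 - 14) = 361/2
PS = (1/2) * 38 * (14 - 9/2) = 361/2
TS = CS + PS = 361/2 + 361/2 = 361

361


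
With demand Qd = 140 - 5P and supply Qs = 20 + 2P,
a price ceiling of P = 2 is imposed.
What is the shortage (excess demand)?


At P = 2:
Qd = 140 - 5*2 = 130
Qs = 20 + 2*2 = 24
Shortage = Qd - Qs = 130 - 24 = 106

106


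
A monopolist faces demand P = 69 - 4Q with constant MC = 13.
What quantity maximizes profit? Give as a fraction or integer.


TR = P*Q = (69 - 4Q)Q = 69Q - 4Q^2
MR = dTR/dQ = 69 - 8Q
Set MR = MC:
69 - 8Q = 13
56 = 8Q
Q* = 56/8 = 7

7


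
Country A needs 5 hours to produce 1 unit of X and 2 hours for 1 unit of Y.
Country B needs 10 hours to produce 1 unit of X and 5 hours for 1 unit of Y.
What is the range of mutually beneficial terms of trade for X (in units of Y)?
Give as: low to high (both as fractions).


Opportunity cost of X for Country A = hours_X / hours_Y = 5/2 = 5/2 units of Y
Opportunity cost of X for Country B = hours_X / hours_Y = 10/5 = 2 units of Y
Terms of trade must be between the two opportunity costs.
Range: 2 to 5/2

2 to 5/2


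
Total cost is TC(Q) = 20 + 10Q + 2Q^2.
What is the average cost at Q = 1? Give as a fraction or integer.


TC(1) = 20 + 10*1 + 2*1^2
TC(1) = 20 + 10 + 2 = 32
AC = TC/Q = 32/1 = 32

32


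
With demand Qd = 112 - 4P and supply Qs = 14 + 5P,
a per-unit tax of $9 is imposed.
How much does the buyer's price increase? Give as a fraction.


With a per-unit tax, the buyer's price increase depends on relative slopes.
Supply slope: d = 5, Demand slope: b = 4
Buyer's price increase = d * tax / (b + d)
= 5 * 9 / (4 + 5)
= 45 / 9 = 5

5


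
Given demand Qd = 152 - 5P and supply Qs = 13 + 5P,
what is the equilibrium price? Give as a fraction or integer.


At equilibrium, Qd = Qs.
152 - 5P = 13 + 5P
152 - 13 = 5P + 5P
139 = 10P
P* = 139/10 = 139/10

139/10


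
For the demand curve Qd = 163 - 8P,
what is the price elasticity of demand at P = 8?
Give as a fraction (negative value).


dQ/dP = -8
At P = 8: Q = 163 - 8*8 = 99
E = (dQ/dP)(P/Q) = (-8)(8/99) = -64/99

-64/99


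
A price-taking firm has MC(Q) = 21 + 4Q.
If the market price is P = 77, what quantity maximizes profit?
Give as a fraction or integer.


In perfect competition, profit is maximized where P = MC.
77 = 21 + 4Q
56 = 4Q
Q* = 56/4 = 14

14


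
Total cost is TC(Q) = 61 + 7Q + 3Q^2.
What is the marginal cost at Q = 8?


MC = dTC/dQ = 7 + 2*3*Q
At Q = 8:
MC = 7 + 6*8
MC = 7 + 48 = 55

55


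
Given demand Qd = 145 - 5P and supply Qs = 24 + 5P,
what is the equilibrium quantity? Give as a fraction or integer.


First find equilibrium price:
145 - 5P = 24 + 5P
P* = 121/10 = 121/10
Then substitute into demand:
Q* = 145 - 5 * 121/10 = 169/2

169/2


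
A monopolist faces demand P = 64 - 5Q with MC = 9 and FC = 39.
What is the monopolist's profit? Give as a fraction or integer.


MR = MC: 64 - 10Q = 9
Q* = 11/2
P* = 64 - 5*11/2 = 73/2
Profit = (P* - MC)*Q* - FC
= (73/2 - 9)*11/2 - 39
= 55/2*11/2 - 39
= 605/4 - 39 = 449/4

449/4


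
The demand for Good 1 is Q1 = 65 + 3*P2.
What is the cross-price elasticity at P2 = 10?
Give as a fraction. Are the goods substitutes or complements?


dQ1/dP2 = 3
At P2 = 10: Q1 = 65 + 3*10 = 95
Exy = (dQ1/dP2)(P2/Q1) = 3 * 10 / 95 = 6/19
Since Exy > 0, the goods are substitutes.

6/19 (substitutes)


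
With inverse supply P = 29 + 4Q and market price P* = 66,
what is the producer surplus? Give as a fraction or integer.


Minimum supply price (at Q=0): P_min = 29
Quantity supplied at P* = 66:
Q* = (66 - 29)/4 = 37/4
PS = (1/2) * Q* * (P* - P_min)
PS = (1/2) * 37/4 * (66 - 29)
PS = (1/2) * 37/4 * 37 = 1369/8

1369/8


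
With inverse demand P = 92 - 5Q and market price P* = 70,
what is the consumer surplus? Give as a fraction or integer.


Maximum willingness to pay (at Q=0): P_max = 92
Quantity demanded at P* = 70:
Q* = (92 - 70)/5 = 22/5
CS = (1/2) * Q* * (P_max - P*)
CS = (1/2) * 22/5 * (92 - 70)
CS = (1/2) * 22/5 * 22 = 242/5

242/5


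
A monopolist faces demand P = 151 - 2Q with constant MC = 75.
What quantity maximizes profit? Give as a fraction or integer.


TR = P*Q = (151 - 2Q)Q = 151Q - 2Q^2
MR = dTR/dQ = 151 - 4Q
Set MR = MC:
151 - 4Q = 75
76 = 4Q
Q* = 76/4 = 19

19


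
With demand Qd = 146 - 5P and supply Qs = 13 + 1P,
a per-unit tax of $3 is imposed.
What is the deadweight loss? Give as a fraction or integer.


Pre-tax equilibrium quantity: Q* = 211/6
Post-tax equilibrium quantity: Q_tax = 98/3
Reduction in quantity: Q* - Q_tax = 5/2
DWL = (1/2) * tax * (Q* - Q_tax)
DWL = (1/2) * 3 * 5/2 = 15/4

15/4


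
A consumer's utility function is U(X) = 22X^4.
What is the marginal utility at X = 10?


MU = dU/dX = 22*4*X^(4-1)
MU = 88*X^3
At X = 10:
MU = 88 * 10^3
MU = 88 * 1000 = 88000

88000


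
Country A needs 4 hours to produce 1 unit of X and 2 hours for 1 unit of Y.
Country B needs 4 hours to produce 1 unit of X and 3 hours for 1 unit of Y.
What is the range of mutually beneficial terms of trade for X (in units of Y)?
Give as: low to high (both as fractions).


Opportunity cost of X for Country A = hours_X / hours_Y = 4/2 = 2 units of Y
Opportunity cost of X for Country B = hours_X / hours_Y = 4/3 = 4/3 units of Y
Terms of trade must be between the two opportunity costs.
Range: 4/3 to 2

4/3 to 2


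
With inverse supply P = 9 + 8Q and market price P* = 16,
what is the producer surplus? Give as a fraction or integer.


Minimum supply price (at Q=0): P_min = 9
Quantity supplied at P* = 16:
Q* = (16 - 9)/8 = 7/8
PS = (1/2) * Q* * (P* - P_min)
PS = (1/2) * 7/8 * (16 - 9)
PS = (1/2) * 7/8 * 7 = 49/16

49/16


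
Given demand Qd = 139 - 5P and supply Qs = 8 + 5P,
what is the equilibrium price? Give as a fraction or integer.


At equilibrium, Qd = Qs.
139 - 5P = 8 + 5P
139 - 8 = 5P + 5P
131 = 10P
P* = 131/10 = 131/10

131/10


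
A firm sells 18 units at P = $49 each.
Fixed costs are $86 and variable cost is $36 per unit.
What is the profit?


Total Revenue = P * Q = 49 * 18 = $882
Total Cost = FC + VC*Q = 86 + 36*18 = $734
Profit = TR - TC = 882 - 734 = $148

$148


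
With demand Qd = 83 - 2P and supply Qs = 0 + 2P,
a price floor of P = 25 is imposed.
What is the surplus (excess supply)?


At P = 25:
Qd = 83 - 2*25 = 33
Qs = 0 + 2*25 = 50
Surplus = Qs - Qd = 50 - 33 = 17

17


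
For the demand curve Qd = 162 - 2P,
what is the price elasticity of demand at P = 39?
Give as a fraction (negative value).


dQ/dP = -2
At P = 39: Q = 162 - 2*39 = 84
E = (dQ/dP)(P/Q) = (-2)(39/84) = -13/14

-13/14


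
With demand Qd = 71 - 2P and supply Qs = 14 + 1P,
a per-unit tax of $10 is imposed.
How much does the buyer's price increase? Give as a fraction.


With a per-unit tax, the buyer's price increase depends on relative slopes.
Supply slope: d = 1, Demand slope: b = 2
Buyer's price increase = d * tax / (b + d)
= 1 * 10 / (2 + 1)
= 10 / 3 = 10/3

10/3


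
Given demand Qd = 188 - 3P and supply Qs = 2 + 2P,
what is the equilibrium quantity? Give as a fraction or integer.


First find equilibrium price:
188 - 3P = 2 + 2P
P* = 186/5 = 186/5
Then substitute into demand:
Q* = 188 - 3 * 186/5 = 382/5

382/5


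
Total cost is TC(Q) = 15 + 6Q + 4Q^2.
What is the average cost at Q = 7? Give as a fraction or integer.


TC(7) = 15 + 6*7 + 4*7^2
TC(7) = 15 + 42 + 196 = 253
AC = TC/Q = 253/7 = 253/7

253/7


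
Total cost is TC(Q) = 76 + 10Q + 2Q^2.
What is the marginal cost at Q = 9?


MC = dTC/dQ = 10 + 2*2*Q
At Q = 9:
MC = 10 + 4*9
MC = 10 + 36 = 46

46


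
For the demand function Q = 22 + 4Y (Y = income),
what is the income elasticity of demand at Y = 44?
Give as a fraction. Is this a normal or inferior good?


dQ/dY = 4
At Y = 44: Q = 22 + 4*44 = 198
Ey = (dQ/dY)(Y/Q) = 4 * 44 / 198 = 8/9
Since Ey > 0, this is a normal good.

8/9 (normal good)


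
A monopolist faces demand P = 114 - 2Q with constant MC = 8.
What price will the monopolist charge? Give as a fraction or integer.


MR = 114 - 4Q
Set MR = MC: 114 - 4Q = 8
Q* = 53/2
Substitute into demand:
P* = 114 - 2*53/2 = 61

61


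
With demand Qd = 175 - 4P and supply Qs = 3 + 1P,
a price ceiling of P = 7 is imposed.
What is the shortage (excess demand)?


At P = 7:
Qd = 175 - 4*7 = 147
Qs = 3 + 1*7 = 10
Shortage = Qd - Qs = 147 - 10 = 137

137


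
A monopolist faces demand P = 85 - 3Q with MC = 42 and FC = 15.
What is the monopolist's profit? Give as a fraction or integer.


MR = MC: 85 - 6Q = 42
Q* = 43/6
P* = 85 - 3*43/6 = 127/2
Profit = (P* - MC)*Q* - FC
= (127/2 - 42)*43/6 - 15
= 43/2*43/6 - 15
= 1849/12 - 15 = 1669/12

1669/12


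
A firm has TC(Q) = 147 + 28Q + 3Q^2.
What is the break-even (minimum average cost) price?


AC(Q) = 147/Q + 28 + 3Q
To minimize: dAC/dQ = -147/Q^2 + 3 = 0
Q^2 = 147/3 = 49
Q* = 7
Min AC = 147/7 + 28 + 3*7
Min AC = 21 + 28 + 21 = 70

70


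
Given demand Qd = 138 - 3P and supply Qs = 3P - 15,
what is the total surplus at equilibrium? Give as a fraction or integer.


Find equilibrium: 138 - 3P = 3P - 15
138 + 15 = 6P
P* = 153/6 = 51/2
Q* = 3*51/2 - 15 = 123/2
Inverse demand: P = 46 - Q/3, so P_max = 46
Inverse supply: P = 5 + Q/3, so P_min = 5
CS = (1/2) * 123/2 * (46 - 51/2) = 5043/8
PS = (1/2) * 123/2 * (51/2 - 5) = 5043/8
TS = CS + PS = 5043/8 + 5043/8 = 5043/4

5043/4


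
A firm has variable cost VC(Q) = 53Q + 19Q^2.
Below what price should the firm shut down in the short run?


AVC(Q) = VC(Q)/Q = 53 + 19Q
AVC is increasing in Q, so minimum AVC is at Q -> 0+.
Min AVC = 53
The firm should shut down if P < 53.

53


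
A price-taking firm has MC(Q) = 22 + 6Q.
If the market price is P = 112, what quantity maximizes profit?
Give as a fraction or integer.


In perfect competition, profit is maximized where P = MC.
112 = 22 + 6Q
90 = 6Q
Q* = 90/6 = 15

15


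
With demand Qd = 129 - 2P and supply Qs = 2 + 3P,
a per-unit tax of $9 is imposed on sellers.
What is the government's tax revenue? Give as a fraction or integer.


With tax on sellers, new supply: Qs' = 2 + 3(P - 9)
= 3P - 25
New equilibrium quantity:
Q_new = 337/5
Tax revenue = tax * Q_new = 9 * 337/5 = 3033/5

3033/5


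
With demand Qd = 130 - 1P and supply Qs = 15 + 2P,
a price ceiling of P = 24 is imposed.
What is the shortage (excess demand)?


At P = 24:
Qd = 130 - 1*24 = 106
Qs = 15 + 2*24 = 63
Shortage = Qd - Qs = 106 - 63 = 43

43


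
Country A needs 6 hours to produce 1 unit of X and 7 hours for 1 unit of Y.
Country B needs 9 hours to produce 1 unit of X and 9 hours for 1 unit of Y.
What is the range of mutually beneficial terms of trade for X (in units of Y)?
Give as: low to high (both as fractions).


Opportunity cost of X for Country A = hours_X / hours_Y = 6/7 = 6/7 units of Y
Opportunity cost of X for Country B = hours_X / hours_Y = 9/9 = 1 units of Y
Terms of trade must be between the two opportunity costs.
Range: 6/7 to 1

6/7 to 1


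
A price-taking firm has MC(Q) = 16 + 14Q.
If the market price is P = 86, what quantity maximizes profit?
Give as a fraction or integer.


In perfect competition, profit is maximized where P = MC.
86 = 16 + 14Q
70 = 14Q
Q* = 70/14 = 5

5


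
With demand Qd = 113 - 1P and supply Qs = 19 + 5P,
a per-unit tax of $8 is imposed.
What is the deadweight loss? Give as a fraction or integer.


Pre-tax equilibrium quantity: Q* = 292/3
Post-tax equilibrium quantity: Q_tax = 272/3
Reduction in quantity: Q* - Q_tax = 20/3
DWL = (1/2) * tax * (Q* - Q_tax)
DWL = (1/2) * 8 * 20/3 = 80/3

80/3


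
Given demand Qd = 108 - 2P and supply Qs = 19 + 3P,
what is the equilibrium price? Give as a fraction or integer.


At equilibrium, Qd = Qs.
108 - 2P = 19 + 3P
108 - 19 = 2P + 3P
89 = 5P
P* = 89/5 = 89/5

89/5


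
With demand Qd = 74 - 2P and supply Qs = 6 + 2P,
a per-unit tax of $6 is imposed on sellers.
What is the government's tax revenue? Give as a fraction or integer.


With tax on sellers, new supply: Qs' = 6 + 2(P - 6)
= 2P - 6
New equilibrium quantity:
Q_new = 34
Tax revenue = tax * Q_new = 6 * 34 = 204

204


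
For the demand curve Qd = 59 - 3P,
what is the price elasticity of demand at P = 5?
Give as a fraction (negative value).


dQ/dP = -3
At P = 5: Q = 59 - 3*5 = 44
E = (dQ/dP)(P/Q) = (-3)(5/44) = -15/44

-15/44


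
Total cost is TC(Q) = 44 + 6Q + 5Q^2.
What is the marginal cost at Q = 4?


MC = dTC/dQ = 6 + 2*5*Q
At Q = 4:
MC = 6 + 10*4
MC = 6 + 40 = 46

46


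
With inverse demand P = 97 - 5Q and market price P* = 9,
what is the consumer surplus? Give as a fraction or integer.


Maximum willingness to pay (at Q=0): P_max = 97
Quantity demanded at P* = 9:
Q* = (97 - 9)/5 = 88/5
CS = (1/2) * Q* * (P_max - P*)
CS = (1/2) * 88/5 * (97 - 9)
CS = (1/2) * 88/5 * 88 = 3872/5

3872/5


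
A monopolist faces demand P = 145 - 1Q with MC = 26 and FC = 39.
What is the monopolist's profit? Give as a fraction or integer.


MR = MC: 145 - 2Q = 26
Q* = 119/2
P* = 145 - 1*119/2 = 171/2
Profit = (P* - MC)*Q* - FC
= (171/2 - 26)*119/2 - 39
= 119/2*119/2 - 39
= 14161/4 - 39 = 14005/4

14005/4


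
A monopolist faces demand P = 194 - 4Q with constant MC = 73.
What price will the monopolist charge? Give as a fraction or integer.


MR = 194 - 8Q
Set MR = MC: 194 - 8Q = 73
Q* = 121/8
Substitute into demand:
P* = 194 - 4*121/8 = 267/2

267/2


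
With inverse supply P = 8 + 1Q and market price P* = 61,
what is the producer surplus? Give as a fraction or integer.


Minimum supply price (at Q=0): P_min = 8
Quantity supplied at P* = 61:
Q* = (61 - 8)/1 = 53
PS = (1/2) * Q* * (P* - P_min)
PS = (1/2) * 53 * (61 - 8)
PS = (1/2) * 53 * 53 = 2809/2

2809/2


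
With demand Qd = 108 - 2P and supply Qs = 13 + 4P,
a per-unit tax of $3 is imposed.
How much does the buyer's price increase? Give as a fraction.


With a per-unit tax, the buyer's price increase depends on relative slopes.
Supply slope: d = 4, Demand slope: b = 2
Buyer's price increase = d * tax / (b + d)
= 4 * 3 / (2 + 4)
= 12 / 6 = 2

2


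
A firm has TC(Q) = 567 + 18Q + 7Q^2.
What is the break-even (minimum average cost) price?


AC(Q) = 567/Q + 18 + 7Q
To minimize: dAC/dQ = -567/Q^2 + 7 = 0
Q^2 = 567/7 = 81
Q* = 9
Min AC = 567/9 + 18 + 7*9
Min AC = 63 + 18 + 63 = 144

144


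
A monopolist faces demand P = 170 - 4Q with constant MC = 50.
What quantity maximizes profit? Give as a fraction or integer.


TR = P*Q = (170 - 4Q)Q = 170Q - 4Q^2
MR = dTR/dQ = 170 - 8Q
Set MR = MC:
170 - 8Q = 50
120 = 8Q
Q* = 120/8 = 15

15


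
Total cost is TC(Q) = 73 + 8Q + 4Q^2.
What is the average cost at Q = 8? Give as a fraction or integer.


TC(8) = 73 + 8*8 + 4*8^2
TC(8) = 73 + 64 + 256 = 393
AC = TC/Q = 393/8 = 393/8

393/8


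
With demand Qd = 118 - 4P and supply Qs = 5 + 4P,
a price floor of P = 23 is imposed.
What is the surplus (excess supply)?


At P = 23:
Qd = 118 - 4*23 = 26
Qs = 5 + 4*23 = 97
Surplus = Qs - Qd = 97 - 26 = 71

71


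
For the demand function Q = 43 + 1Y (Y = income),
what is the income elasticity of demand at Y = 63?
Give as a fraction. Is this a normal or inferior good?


dQ/dY = 1
At Y = 63: Q = 43 + 1*63 = 106
Ey = (dQ/dY)(Y/Q) = 1 * 63 / 106 = 63/106
Since Ey > 0, this is a normal good.

63/106 (normal good)


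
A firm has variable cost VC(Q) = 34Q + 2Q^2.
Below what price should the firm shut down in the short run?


AVC(Q) = VC(Q)/Q = 34 + 2Q
AVC is increasing in Q, so minimum AVC is at Q -> 0+.
Min AVC = 34
The firm should shut down if P < 34.

34


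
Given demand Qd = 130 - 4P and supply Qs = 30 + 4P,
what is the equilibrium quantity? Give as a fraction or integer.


First find equilibrium price:
130 - 4P = 30 + 4P
P* = 100/8 = 25/2
Then substitute into demand:
Q* = 130 - 4 * 25/2 = 80

80


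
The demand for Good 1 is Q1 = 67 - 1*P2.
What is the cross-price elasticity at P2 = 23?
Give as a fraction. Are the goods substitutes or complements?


dQ1/dP2 = -1
At P2 = 23: Q1 = 67 - 1*23 = 44
Exy = (dQ1/dP2)(P2/Q1) = -1 * 23 / 44 = -23/44
Since Exy < 0, the goods are complements.

-23/44 (complements)


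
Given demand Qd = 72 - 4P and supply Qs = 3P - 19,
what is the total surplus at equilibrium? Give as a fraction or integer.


Find equilibrium: 72 - 4P = 3P - 19
72 + 19 = 7P
P* = 91/7 = 13
Q* = 3*13 - 19 = 20
Inverse demand: P = 18 - Q/4, so P_max = 18
Inverse supply: P = 19/3 + Q/3, so P_min = 19/3
CS = (1/2) * 20 * (18 - 13) = 50
PS = (1/2) * 20 * (13 - 19/3) = 200/3
TS = CS + PS = 50 + 200/3 = 350/3

350/3


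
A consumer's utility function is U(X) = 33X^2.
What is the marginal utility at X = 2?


MU = dU/dX = 33*2*X^(2-1)
MU = 66*X^1
At X = 2:
MU = 66 * 2^1
MU = 66 * 2 = 132

132


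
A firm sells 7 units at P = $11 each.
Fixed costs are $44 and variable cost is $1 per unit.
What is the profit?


Total Revenue = P * Q = 11 * 7 = $77
Total Cost = FC + VC*Q = 44 + 1*7 = $51
Profit = TR - TC = 77 - 51 = $26

$26


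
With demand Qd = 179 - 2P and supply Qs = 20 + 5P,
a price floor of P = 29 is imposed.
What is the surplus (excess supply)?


At P = 29:
Qd = 179 - 2*29 = 121
Qs = 20 + 5*29 = 165
Surplus = Qs - Qd = 165 - 121 = 44

44


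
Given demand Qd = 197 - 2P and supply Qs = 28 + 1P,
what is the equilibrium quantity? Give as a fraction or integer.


First find equilibrium price:
197 - 2P = 28 + 1P
P* = 169/3 = 169/3
Then substitute into demand:
Q* = 197 - 2 * 169/3 = 253/3

253/3


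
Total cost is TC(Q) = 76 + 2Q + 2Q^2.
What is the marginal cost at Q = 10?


MC = dTC/dQ = 2 + 2*2*Q
At Q = 10:
MC = 2 + 4*10
MC = 2 + 40 = 42

42


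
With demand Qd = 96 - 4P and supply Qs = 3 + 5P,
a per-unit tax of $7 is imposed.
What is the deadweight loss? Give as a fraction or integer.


Pre-tax equilibrium quantity: Q* = 164/3
Post-tax equilibrium quantity: Q_tax = 352/9
Reduction in quantity: Q* - Q_tax = 140/9
DWL = (1/2) * tax * (Q* - Q_tax)
DWL = (1/2) * 7 * 140/9 = 490/9

490/9


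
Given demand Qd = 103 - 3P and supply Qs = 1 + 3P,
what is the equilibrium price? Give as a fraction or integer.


At equilibrium, Qd = Qs.
103 - 3P = 1 + 3P
103 - 1 = 3P + 3P
102 = 6P
P* = 102/6 = 17

17


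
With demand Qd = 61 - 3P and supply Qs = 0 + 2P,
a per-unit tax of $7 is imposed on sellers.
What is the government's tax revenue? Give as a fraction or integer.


With tax on sellers, new supply: Qs' = 0 + 2(P - 7)
= 2P - 14
New equilibrium quantity:
Q_new = 16
Tax revenue = tax * Q_new = 7 * 16 = 112

112


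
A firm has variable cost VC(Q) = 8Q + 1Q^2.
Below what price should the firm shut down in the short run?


AVC(Q) = VC(Q)/Q = 8 + 1Q
AVC is increasing in Q, so minimum AVC is at Q -> 0+.
Min AVC = 8
The firm should shut down if P < 8.

8


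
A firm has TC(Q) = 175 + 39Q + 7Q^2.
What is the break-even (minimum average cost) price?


AC(Q) = 175/Q + 39 + 7Q
To minimize: dAC/dQ = -175/Q^2 + 7 = 0
Q^2 = 175/7 = 25
Q* = 5
Min AC = 175/5 + 39 + 7*5
Min AC = 35 + 39 + 35 = 109

109


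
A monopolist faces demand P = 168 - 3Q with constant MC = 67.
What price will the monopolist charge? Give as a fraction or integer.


MR = 168 - 6Q
Set MR = MC: 168 - 6Q = 67
Q* = 101/6
Substitute into demand:
P* = 168 - 3*101/6 = 235/2

235/2


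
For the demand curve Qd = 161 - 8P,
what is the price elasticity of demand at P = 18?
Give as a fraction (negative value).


dQ/dP = -8
At P = 18: Q = 161 - 8*18 = 17
E = (dQ/dP)(P/Q) = (-8)(18/17) = -144/17

-144/17


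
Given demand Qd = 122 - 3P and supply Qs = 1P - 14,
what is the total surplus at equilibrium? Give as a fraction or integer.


Find equilibrium: 122 - 3P = 1P - 14
122 + 14 = 4P
P* = 136/4 = 34
Q* = 1*34 - 14 = 20
Inverse demand: P = 122/3 - Q/3, so P_max = 122/3
Inverse supply: P = 14 + Q/1, so P_min = 14
CS = (1/2) * 20 * (122/3 - 34) = 200/3
PS = (1/2) * 20 * (34 - 14) = 200
TS = CS + PS = 200/3 + 200 = 800/3

800/3


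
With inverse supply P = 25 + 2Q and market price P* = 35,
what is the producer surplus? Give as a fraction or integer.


Minimum supply price (at Q=0): P_min = 25
Quantity supplied at P* = 35:
Q* = (35 - 25)/2 = 5
PS = (1/2) * Q* * (P* - P_min)
PS = (1/2) * 5 * (35 - 25)
PS = (1/2) * 5 * 10 = 25

25


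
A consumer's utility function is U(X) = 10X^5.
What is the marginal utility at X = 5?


MU = dU/dX = 10*5*X^(5-1)
MU = 50*X^4
At X = 5:
MU = 50 * 5^4
MU = 50 * 625 = 31250

31250


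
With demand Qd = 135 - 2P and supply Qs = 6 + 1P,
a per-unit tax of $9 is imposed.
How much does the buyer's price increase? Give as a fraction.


With a per-unit tax, the buyer's price increase depends on relative slopes.
Supply slope: d = 1, Demand slope: b = 2
Buyer's price increase = d * tax / (b + d)
= 1 * 9 / (2 + 1)
= 9 / 3 = 3

3


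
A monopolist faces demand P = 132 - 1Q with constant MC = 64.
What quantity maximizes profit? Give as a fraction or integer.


TR = P*Q = (132 - 1Q)Q = 132Q - 1Q^2
MR = dTR/dQ = 132 - 2Q
Set MR = MC:
132 - 2Q = 64
68 = 2Q
Q* = 68/2 = 34

34


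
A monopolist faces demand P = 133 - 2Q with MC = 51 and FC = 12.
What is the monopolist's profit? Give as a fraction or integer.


MR = MC: 133 - 4Q = 51
Q* = 41/2
P* = 133 - 2*41/2 = 92
Profit = (P* - MC)*Q* - FC
= (92 - 51)*41/2 - 12
= 41*41/2 - 12
= 1681/2 - 12 = 1657/2

1657/2


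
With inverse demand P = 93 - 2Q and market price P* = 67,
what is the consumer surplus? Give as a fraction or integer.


Maximum willingness to pay (at Q=0): P_max = 93
Quantity demanded at P* = 67:
Q* = (93 - 67)/2 = 13
CS = (1/2) * Q* * (P_max - P*)
CS = (1/2) * 13 * (93 - 67)
CS = (1/2) * 13 * 26 = 169

169


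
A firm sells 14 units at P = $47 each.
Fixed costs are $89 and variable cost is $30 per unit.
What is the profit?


Total Revenue = P * Q = 47 * 14 = $658
Total Cost = FC + VC*Q = 89 + 30*14 = $509
Profit = TR - TC = 658 - 509 = $149

$149


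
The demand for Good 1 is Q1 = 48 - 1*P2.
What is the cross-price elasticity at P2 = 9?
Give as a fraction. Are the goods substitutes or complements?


dQ1/dP2 = -1
At P2 = 9: Q1 = 48 - 1*9 = 39
Exy = (dQ1/dP2)(P2/Q1) = -1 * 9 / 39 = -3/13
Since Exy < 0, the goods are complements.

-3/13 (complements)


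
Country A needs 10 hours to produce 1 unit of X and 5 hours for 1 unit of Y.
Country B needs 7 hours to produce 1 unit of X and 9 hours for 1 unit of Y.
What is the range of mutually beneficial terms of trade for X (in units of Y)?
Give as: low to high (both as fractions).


Opportunity cost of X for Country A = hours_X / hours_Y = 10/5 = 2 units of Y
Opportunity cost of X for Country B = hours_X / hours_Y = 7/9 = 7/9 units of Y
Terms of trade must be between the two opportunity costs.
Range: 7/9 to 2

7/9 to 2


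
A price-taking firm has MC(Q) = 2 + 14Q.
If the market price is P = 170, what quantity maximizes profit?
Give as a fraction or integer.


In perfect competition, profit is maximized where P = MC.
170 = 2 + 14Q
168 = 14Q
Q* = 168/14 = 12

12


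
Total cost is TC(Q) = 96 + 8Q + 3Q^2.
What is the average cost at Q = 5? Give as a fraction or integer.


TC(5) = 96 + 8*5 + 3*5^2
TC(5) = 96 + 40 + 75 = 211
AC = TC/Q = 211/5 = 211/5

211/5


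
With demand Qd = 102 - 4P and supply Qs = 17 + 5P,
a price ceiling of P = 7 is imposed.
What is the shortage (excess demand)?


At P = 7:
Qd = 102 - 4*7 = 74
Qs = 17 + 5*7 = 52
Shortage = Qd - Qs = 74 - 52 = 22

22


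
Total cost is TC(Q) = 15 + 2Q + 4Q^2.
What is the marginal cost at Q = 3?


MC = dTC/dQ = 2 + 2*4*Q
At Q = 3:
MC = 2 + 8*3
MC = 2 + 24 = 26

26


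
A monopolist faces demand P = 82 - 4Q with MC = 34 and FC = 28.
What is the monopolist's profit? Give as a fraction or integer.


MR = MC: 82 - 8Q = 34
Q* = 6
P* = 82 - 4*6 = 58
Profit = (P* - MC)*Q* - FC
= (58 - 34)*6 - 28
= 24*6 - 28
= 144 - 28 = 116

116


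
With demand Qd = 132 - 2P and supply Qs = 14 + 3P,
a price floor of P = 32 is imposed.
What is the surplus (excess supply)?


At P = 32:
Qd = 132 - 2*32 = 68
Qs = 14 + 3*32 = 110
Surplus = Qs - Qd = 110 - 68 = 42

42


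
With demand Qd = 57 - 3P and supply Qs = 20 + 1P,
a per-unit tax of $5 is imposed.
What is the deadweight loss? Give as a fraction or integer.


Pre-tax equilibrium quantity: Q* = 117/4
Post-tax equilibrium quantity: Q_tax = 51/2
Reduction in quantity: Q* - Q_tax = 15/4
DWL = (1/2) * tax * (Q* - Q_tax)
DWL = (1/2) * 5 * 15/4 = 75/8

75/8


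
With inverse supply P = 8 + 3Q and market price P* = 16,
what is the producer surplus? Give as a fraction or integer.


Minimum supply price (at Q=0): P_min = 8
Quantity supplied at P* = 16:
Q* = (16 - 8)/3 = 8/3
PS = (1/2) * Q* * (P* - P_min)
PS = (1/2) * 8/3 * (16 - 8)
PS = (1/2) * 8/3 * 8 = 32/3

32/3


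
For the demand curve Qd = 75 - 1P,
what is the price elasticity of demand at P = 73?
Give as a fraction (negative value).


dQ/dP = -1
At P = 73: Q = 75 - 1*73 = 2
E = (dQ/dP)(P/Q) = (-1)(73/2) = -73/2

-73/2


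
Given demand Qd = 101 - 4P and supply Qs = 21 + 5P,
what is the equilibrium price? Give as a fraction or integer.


At equilibrium, Qd = Qs.
101 - 4P = 21 + 5P
101 - 21 = 4P + 5P
80 = 9P
P* = 80/9 = 80/9

80/9


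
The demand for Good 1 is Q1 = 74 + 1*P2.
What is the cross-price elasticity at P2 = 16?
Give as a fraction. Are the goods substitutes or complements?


dQ1/dP2 = 1
At P2 = 16: Q1 = 74 + 1*16 = 90
Exy = (dQ1/dP2)(P2/Q1) = 1 * 16 / 90 = 8/45
Since Exy > 0, the goods are substitutes.

8/45 (substitutes)


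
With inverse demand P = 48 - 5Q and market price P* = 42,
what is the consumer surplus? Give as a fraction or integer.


Maximum willingness to pay (at Q=0): P_max = 48
Quantity demanded at P* = 42:
Q* = (48 - 42)/5 = 6/5
CS = (1/2) * Q* * (P_max - P*)
CS = (1/2) * 6/5 * (48 - 42)
CS = (1/2) * 6/5 * 6 = 18/5

18/5


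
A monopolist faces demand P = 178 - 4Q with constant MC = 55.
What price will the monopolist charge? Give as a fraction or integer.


MR = 178 - 8Q
Set MR = MC: 178 - 8Q = 55
Q* = 123/8
Substitute into demand:
P* = 178 - 4*123/8 = 233/2

233/2


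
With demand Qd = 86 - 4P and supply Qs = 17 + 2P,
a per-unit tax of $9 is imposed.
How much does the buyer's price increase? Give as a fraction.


With a per-unit tax, the buyer's price increase depends on relative slopes.
Supply slope: d = 2, Demand slope: b = 4
Buyer's price increase = d * tax / (b + d)
= 2 * 9 / (4 + 2)
= 18 / 6 = 3

3


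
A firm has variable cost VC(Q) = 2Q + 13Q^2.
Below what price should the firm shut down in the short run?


AVC(Q) = VC(Q)/Q = 2 + 13Q
AVC is increasing in Q, so minimum AVC is at Q -> 0+.
Min AVC = 2
The firm should shut down if P < 2.

2


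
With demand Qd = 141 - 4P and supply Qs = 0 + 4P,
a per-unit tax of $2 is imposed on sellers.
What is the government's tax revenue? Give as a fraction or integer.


With tax on sellers, new supply: Qs' = 0 + 4(P - 2)
= 4P - 8
New equilibrium quantity:
Q_new = 133/2
Tax revenue = tax * Q_new = 2 * 133/2 = 133

133


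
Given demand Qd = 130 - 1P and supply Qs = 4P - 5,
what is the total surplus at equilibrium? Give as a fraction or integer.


Find equilibrium: 130 - 1P = 4P - 5
130 + 5 = 5P
P* = 135/5 = 27
Q* = 4*27 - 5 = 103
Inverse demand: P = 130 - Q/1, so P_max = 130
Inverse supply: P = 5/4 + Q/4, so P_min = 5/4
CS = (1/2) * 103 * (130 - 27) = 10609/2
PS = (1/2) * 103 * (27 - 5/4) = 10609/8
TS = CS + PS = 10609/2 + 10609/8 = 53045/8

53045/8


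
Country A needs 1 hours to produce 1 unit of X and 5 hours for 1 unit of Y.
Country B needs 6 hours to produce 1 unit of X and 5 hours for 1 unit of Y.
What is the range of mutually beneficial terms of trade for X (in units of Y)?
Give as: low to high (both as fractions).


Opportunity cost of X for Country A = hours_X / hours_Y = 1/5 = 1/5 units of Y
Opportunity cost of X for Country B = hours_X / hours_Y = 6/5 = 6/5 units of Y
Terms of trade must be between the two opportunity costs.
Range: 1/5 to 6/5

1/5 to 6/5


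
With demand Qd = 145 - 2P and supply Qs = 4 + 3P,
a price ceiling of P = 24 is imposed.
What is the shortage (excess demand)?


At P = 24:
Qd = 145 - 2*24 = 97
Qs = 4 + 3*24 = 76
Shortage = Qd - Qs = 97 - 76 = 21

21


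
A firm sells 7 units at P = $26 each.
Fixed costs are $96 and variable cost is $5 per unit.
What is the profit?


Total Revenue = P * Q = 26 * 7 = $182
Total Cost = FC + VC*Q = 96 + 5*7 = $131
Profit = TR - TC = 182 - 131 = $51

$51


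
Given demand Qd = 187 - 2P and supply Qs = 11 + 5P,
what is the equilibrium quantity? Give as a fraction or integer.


First find equilibrium price:
187 - 2P = 11 + 5P
P* = 176/7 = 176/7
Then substitute into demand:
Q* = 187 - 2 * 176/7 = 957/7

957/7


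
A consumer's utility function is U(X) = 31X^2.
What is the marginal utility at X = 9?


MU = dU/dX = 31*2*X^(2-1)
MU = 62*X^1
At X = 9:
MU = 62 * 9^1
MU = 62 * 9 = 558

558


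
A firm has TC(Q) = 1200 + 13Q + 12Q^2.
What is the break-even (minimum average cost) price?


AC(Q) = 1200/Q + 13 + 12Q
To minimize: dAC/dQ = -1200/Q^2 + 12 = 0
Q^2 = 1200/12 = 100
Q* = 10
Min AC = 1200/10 + 13 + 12*10
Min AC = 120 + 13 + 120 = 253

253


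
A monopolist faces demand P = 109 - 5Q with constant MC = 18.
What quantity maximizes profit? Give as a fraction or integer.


TR = P*Q = (109 - 5Q)Q = 109Q - 5Q^2
MR = dTR/dQ = 109 - 10Q
Set MR = MC:
109 - 10Q = 18
91 = 10Q
Q* = 91/10 = 91/10

91/10


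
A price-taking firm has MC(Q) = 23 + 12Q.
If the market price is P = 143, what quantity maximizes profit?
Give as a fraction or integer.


In perfect competition, profit is maximized where P = MC.
143 = 23 + 12Q
120 = 12Q
Q* = 120/12 = 10

10


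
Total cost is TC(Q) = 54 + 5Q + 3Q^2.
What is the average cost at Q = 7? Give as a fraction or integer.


TC(7) = 54 + 5*7 + 3*7^2
TC(7) = 54 + 35 + 147 = 236
AC = TC/Q = 236/7 = 236/7

236/7


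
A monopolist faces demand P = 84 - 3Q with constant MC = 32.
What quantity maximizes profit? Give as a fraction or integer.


TR = P*Q = (84 - 3Q)Q = 84Q - 3Q^2
MR = dTR/dQ = 84 - 6Q
Set MR = MC:
84 - 6Q = 32
52 = 6Q
Q* = 52/6 = 26/3

26/3


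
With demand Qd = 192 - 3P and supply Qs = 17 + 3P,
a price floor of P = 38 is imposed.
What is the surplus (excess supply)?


At P = 38:
Qd = 192 - 3*38 = 78
Qs = 17 + 3*38 = 131
Surplus = Qs - Qd = 131 - 78 = 53

53


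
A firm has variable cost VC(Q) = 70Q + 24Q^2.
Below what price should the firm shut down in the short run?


AVC(Q) = VC(Q)/Q = 70 + 24Q
AVC is increasing in Q, so minimum AVC is at Q -> 0+.
Min AVC = 70
The firm should shut down if P < 70.

70


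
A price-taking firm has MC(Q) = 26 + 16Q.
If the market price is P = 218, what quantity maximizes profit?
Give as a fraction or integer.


In perfect competition, profit is maximized where P = MC.
218 = 26 + 16Q
192 = 16Q
Q* = 192/16 = 12

12
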